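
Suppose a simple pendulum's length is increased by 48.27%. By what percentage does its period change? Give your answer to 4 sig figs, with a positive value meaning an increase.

21.77%

T ∝ √L, so T'/T = √(1.4827) = 1.2177.
Percentage change in T = (1.2177 − 1) × 100% = 21.77%.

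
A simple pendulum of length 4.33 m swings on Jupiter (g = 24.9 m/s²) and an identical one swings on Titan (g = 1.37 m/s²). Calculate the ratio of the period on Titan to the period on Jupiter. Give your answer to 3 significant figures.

4.26

T ∝ 1/√g, so T₂/T₁ = √(g₁/g₂) = √(24.9/1.37) = 4.26.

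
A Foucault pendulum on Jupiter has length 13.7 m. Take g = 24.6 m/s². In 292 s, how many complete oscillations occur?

T = 2π√(L/g) = 2π√(13.7/24.6) = 4.689 s.
Number of complete oscillations = ⌊292/4.689⌋ = ⌊62.27⌋ = 62.

62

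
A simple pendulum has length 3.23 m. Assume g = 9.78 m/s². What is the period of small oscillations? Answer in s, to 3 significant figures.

T = 2π√(L/g) = 2π√(3.23/9.78) = 2π × 0.5747 = 3.61 s.

3.61 s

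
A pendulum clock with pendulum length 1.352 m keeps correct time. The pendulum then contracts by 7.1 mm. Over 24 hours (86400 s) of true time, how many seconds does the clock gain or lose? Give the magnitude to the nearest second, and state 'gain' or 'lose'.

gain 228 s

T ∝ √L, so T'/T = √(1.34490/1.352) = 0.997371.
In 86400 s of true time the clock registers 86400/0.997371 = 86627.8 s, so it gains 228 s.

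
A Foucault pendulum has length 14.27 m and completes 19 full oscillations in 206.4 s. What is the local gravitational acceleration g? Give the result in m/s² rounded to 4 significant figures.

4.774 m/s²

T = 206.4/19 = 10.863 s.
From T = 2π√(L/g), g = 4π²L/T² = 4π² × 14.27/10.863² = 4.774 m/s².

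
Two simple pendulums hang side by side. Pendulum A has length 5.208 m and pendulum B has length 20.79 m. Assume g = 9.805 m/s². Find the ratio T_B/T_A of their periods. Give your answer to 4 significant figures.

T ∝ √L, so T_B/T_A = √(L_B/L_A) = √(20.79/5.208) = 1.998.

1.998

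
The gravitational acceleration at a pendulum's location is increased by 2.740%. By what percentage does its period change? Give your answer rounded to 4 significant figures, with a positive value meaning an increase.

-1.342%

T ∝ 1/√g, so T'/T = 1/√(1.0274) = 0.98658.
Percentage change in T = (0.98658 − 1) × 100% = -1.342%.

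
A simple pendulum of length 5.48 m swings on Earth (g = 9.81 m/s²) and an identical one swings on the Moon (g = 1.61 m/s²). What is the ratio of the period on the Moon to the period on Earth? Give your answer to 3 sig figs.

T ∝ 1/√g, so T₂/T₁ = √(g₁/g₂) = √(9.81/1.61) = 2.47.

2.47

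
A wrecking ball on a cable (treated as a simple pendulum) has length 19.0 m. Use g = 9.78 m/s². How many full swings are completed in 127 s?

T = 2π√(L/g) = 2π√(19.0/9.78) = 8.758 s.
Number of complete oscillations = ⌊127/8.758⌋ = ⌊14.50⌋ = 14.

14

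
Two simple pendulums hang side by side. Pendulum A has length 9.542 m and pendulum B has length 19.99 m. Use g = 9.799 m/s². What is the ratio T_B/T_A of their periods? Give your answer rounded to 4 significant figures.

T ∝ √L, so T_B/T_A = √(L_B/L_A) = √(19.99/9.542) = 1.447.

1.447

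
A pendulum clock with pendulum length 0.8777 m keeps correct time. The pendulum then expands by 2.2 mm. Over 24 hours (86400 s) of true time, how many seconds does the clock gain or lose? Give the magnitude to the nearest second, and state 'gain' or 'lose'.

lose 108 s

T ∝ √L, so T'/T = √(0.87990/0.8777) = 1.00125.
In 86400 s of true time the clock registers 86400/1.00125 = 86291.9 s, so it loses 108 s.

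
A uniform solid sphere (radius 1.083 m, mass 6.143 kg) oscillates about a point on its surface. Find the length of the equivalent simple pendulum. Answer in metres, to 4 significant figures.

The equivalent simple-pendulum length is L_eq = I/(md), where I is about the pivot and d = 1.0830 m.
I_cm = (2/5)mR² = 2.8820 kg·m², so I = I_cm + md² = 2.8820 + 7.2051 = 10.087 kg·m².
L_eq = 10.087/(6.143 × 1.0830) = 1.516 m.

1.516 m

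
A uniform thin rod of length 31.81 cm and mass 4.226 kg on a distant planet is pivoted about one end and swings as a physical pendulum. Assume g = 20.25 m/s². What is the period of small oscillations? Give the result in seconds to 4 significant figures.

0.6430 s

For a physical pendulum T = 2π√(I/(mgd)), with d = 0.15905 m from pivot to centre of mass.
I_cm = mL²/12 = 4.226 × 0.3181²/12 = 0.035635 kg·m²; I = I_cm + md² = 0.035635 + 4.226 × 0.15905² = 0.14254 kg·m².
T = 2π√(0.14254/(4.226 × 20.25 × 0.15905)) = 0.6430 s.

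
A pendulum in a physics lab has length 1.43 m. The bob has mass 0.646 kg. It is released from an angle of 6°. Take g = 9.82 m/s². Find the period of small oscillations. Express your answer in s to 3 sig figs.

T = 2π√(L/g) = 2π√(1.43/9.82) = 2π × 0.3816 = 2.40 s.

2.40 s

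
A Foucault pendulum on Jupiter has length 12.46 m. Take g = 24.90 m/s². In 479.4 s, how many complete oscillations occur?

107

T = 2π√(L/g) = 2π√(12.46/24.90) = 4.4447 s.
Number of complete oscillations = ⌊479.4/4.4447⌋ = ⌊107.86⌋ = 107.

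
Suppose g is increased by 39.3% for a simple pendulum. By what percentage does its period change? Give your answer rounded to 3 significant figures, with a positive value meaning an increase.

-15.3%

T ∝ 1/√g, so T'/T = 1/√(1.393) = 0.8473.
Percentage change in T = (0.8473 − 1) × 100% = -15.3%.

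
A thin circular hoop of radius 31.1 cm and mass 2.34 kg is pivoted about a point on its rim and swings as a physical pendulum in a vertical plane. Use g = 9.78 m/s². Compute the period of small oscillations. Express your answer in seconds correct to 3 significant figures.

1.58 s

I_cm = mr² = 0.2263 kg·m². The pivot is at distance d = 0.311 m from the centre of mass.
By the parallel-axis theorem, I = I_cm + md² = 0.2263 + 0.2263 = 0.4527 kg·m².
T = 2π√(I/(mgd)) = 2π√(0.4527/(2.34 × 9.78 × 0.311)) = 1.58 s.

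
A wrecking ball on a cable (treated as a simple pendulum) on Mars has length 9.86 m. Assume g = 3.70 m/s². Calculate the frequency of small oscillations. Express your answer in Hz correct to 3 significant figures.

0.0975 Hz

T = 2π√(L/g) = 2π√(9.86/3.70) = 10.26 s, so f = 1/T = 0.0975 Hz.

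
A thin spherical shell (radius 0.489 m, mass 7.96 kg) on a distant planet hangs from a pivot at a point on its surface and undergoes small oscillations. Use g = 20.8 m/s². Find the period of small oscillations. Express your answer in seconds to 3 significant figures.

1.24 s

I_cm = (2/3)mr² = 1.269 kg·m². The pivot is at distance d = 0.489 m from the centre of mass.
By the parallel-axis theorem, I = I_cm + md² = 1.269 + 1.903 = 3.172 kg·m².
T = 2π√(I/(mgd)) = 2π√(3.172/(7.96 × 20.8 × 0.489)) = 1.24 s.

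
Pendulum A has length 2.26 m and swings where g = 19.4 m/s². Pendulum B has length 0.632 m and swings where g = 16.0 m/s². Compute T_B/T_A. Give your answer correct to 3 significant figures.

T = 2π√(L/g), so T_B/T_A = √((L_B/g_B)/(L_A/g_A)) = √((0.632/16.0)/(2.26/19.4)) = 0.582.

0.582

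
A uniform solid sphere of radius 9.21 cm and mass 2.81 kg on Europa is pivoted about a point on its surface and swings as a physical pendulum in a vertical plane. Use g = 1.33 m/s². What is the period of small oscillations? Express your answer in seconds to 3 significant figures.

1.96 s

I_cm = (2/5)mr² = 0.009534 kg·m². The pivot is at distance d = 0.0921 m from the centre of mass.
By the parallel-axis theorem, I = I_cm + md² = 0.009534 + 0.02384 = 0.03337 kg·m².
T = 2π√(I/(mgd)) = 2π√(0.03337/(2.81 × 1.33 × 0.0921)) = 1.96 s.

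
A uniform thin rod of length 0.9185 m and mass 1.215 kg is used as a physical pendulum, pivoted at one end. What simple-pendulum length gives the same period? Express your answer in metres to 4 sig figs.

The equivalent simple-pendulum length is L_eq = I/(md), where I is about the pivot and d = 0.45925 m.
I_cm = (1/12)mL² = 0.085419 kg·m², so I = I_cm + md² = 0.085419 + 0.25626 = 0.34168 kg·m².
L_eq = 0.34168/(1.215 × 0.45925) = 0.6123 m.

0.6123 m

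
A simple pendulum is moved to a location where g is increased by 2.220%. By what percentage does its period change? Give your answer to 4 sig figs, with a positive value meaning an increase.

-1.092%

T ∝ 1/√g, so T'/T = 1/√(1.0222) = 0.98908.
Percentage change in T = (0.98908 − 1) × 100% = -1.092%.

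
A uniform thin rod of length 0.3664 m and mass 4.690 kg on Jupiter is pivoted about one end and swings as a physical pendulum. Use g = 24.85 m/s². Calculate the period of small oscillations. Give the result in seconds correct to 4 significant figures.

0.6229 s

For a physical pendulum T = 2π√(I/(mgd)), with d = 0.18320 m from pivot to centre of mass.
I_cm = mL²/12 = 4.690 × 0.3664²/12 = 0.052469 kg·m²; I = I_cm + md² = 0.052469 + 4.690 × 0.18320² = 0.20988 kg·m².
T = 2π√(0.20988/(4.690 × 24.85 × 0.18320)) = 0.6229 s.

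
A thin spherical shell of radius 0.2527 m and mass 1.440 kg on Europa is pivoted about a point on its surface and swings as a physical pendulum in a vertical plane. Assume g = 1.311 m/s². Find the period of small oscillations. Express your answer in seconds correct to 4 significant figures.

I_cm = (2/3)mr² = 0.061303 kg·m². The pivot is at distance d = 0.2527 m from the centre of mass.
By the parallel-axis theorem, I = I_cm + md² = 0.061303 + 0.091954 = 0.15326 kg·m².
T = 2π√(I/(mgd)) = 2π√(0.15326/(1.440 × 1.311 × 0.2527)) = 3.561 s.

3.561 s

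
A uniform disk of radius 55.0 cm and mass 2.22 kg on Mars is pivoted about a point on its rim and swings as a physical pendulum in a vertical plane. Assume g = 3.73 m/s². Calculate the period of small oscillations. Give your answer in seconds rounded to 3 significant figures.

I_cm = ½mr² = 0.3358 kg·m². The pivot is at distance d = 0.550 m from the centre of mass.
By the parallel-axis theorem, I = I_cm + md² = 0.3358 + 0.6716 = 1.007 kg·m².
T = 2π√(I/(mgd)) = 2π√(1.007/(2.22 × 3.73 × 0.550)) = 2.95 s.

2.95 s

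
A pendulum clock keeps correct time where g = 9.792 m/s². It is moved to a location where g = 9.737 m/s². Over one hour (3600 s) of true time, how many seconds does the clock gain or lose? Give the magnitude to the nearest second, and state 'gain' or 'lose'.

lose 10 s

The clock's period scales as T ∝ 1/√g, so T'/T = √(9.792/9.737) = 1.00282.
In 3600 s of true time the clock registers 3600/1.00282 = 3589.9 s, so it loses 10 s.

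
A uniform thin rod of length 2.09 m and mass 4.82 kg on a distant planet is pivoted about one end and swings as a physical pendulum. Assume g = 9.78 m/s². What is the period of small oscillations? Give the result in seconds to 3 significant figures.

2.37 s

For a physical pendulum T = 2π√(I/(mgd)), with d = 1.045 m from pivot to centre of mass.
I_cm = mL²/12 = 4.82 × 2.09²/12 = 1.755 kg·m²; I = I_cm + md² = 1.755 + 4.82 × 1.045² = 7.018 kg·m².
T = 2π√(7.018/(4.82 × 9.78 × 1.045)) = 2.37 s.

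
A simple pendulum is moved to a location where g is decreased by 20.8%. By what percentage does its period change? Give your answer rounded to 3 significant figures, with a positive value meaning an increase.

12.4%

T ∝ 1/√g, so T'/T = 1/√(0.7920) = 1.124.
Percentage change in T = (1.124 − 1) × 100% = 12.4%.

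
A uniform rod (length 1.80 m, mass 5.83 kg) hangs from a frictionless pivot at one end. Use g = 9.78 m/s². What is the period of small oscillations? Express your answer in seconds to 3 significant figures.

For a physical pendulum T = 2π√(I/(mgd)), with d = 0.9000 m from pivot to centre of mass.
I_cm = mL²/12 = 5.83 × 1.80²/12 = 1.574 kg·m²; I = I_cm + md² = 1.574 + 5.83 × 0.9000² = 6.296 kg·m².
T = 2π√(6.296/(5.83 × 9.78 × 0.9000)) = 2.20 s.

2.20 s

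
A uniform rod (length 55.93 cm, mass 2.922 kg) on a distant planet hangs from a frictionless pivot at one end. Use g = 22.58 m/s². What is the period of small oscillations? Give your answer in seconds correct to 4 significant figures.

0.8074 s

For a physical pendulum T = 2π√(I/(mgd)), with d = 0.27965 m from pivot to centre of mass.
I_cm = mL²/12 = 2.922 × 0.5593²/12 = 0.076171 kg·m²; I = I_cm + md² = 0.076171 + 2.922 × 0.27965² = 0.30468 kg·m².
T = 2π√(0.30468/(2.922 × 22.58 × 0.27965)) = 0.8074 s.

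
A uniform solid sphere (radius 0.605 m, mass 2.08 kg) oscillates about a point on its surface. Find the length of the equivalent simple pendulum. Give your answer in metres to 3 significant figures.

0.847 m

The equivalent simple-pendulum length is L_eq = I/(md), where I is about the pivot and d = 0.6050 m.
I_cm = (2/5)mR² = 0.3045 kg·m², so I = I_cm + md² = 0.3045 + 0.7613 = 1.066 kg·m².
L_eq = 1.066/(2.08 × 0.6050) = 0.847 m.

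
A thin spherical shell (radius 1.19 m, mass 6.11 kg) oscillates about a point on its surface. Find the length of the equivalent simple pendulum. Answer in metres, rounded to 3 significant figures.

The equivalent simple-pendulum length is L_eq = I/(md), where I is about the pivot and d = 1.190 m.
I_cm = (2/3)mR² = 5.768 kg·m², so I = I_cm + md² = 5.768 + 8.652 = 14.42 kg·m².
L_eq = 14.42/(6.11 × 1.190) = 1.98 m.

1.98 m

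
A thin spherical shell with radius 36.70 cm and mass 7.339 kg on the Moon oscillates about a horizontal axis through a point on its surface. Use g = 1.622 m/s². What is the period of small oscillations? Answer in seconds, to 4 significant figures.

3.858 s

I_cm = (2/3)mr² = 0.65899 kg·m². The pivot is at distance d = 0.3670 m from the centre of mass.
By the parallel-axis theorem, I = I_cm + md² = 0.65899 + 0.98848 = 1.6475 kg·m².
T = 2π√(I/(mgd)) = 2π√(1.6475/(7.339 × 1.622 × 0.3670)) = 3.858 s.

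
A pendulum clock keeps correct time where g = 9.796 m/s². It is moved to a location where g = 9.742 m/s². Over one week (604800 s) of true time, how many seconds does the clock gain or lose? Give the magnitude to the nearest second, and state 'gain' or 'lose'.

lose 1669 s

The clock's period scales as T ∝ 1/√g, so T'/T = √(9.796/9.742) = 1.00277.
In 604800 s of true time the clock registers 604800/1.00277 = 603130.7 s, so it loses 1669 s.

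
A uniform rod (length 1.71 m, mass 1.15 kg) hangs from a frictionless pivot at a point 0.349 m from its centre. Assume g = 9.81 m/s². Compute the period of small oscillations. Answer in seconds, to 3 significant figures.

2.05 s

For a physical pendulum T = 2π√(I/(mgd)), with d = 0.3490 m from pivot to centre of mass.
I_cm = mL²/12 = 1.15 × 1.71²/12 = 0.2802 kg·m²; I = I_cm + md² = 0.2802 + 1.15 × 0.3490² = 0.4203 kg·m².
T = 2π√(0.4203/(1.15 × 9.81 × 0.3490)) = 2.05 s.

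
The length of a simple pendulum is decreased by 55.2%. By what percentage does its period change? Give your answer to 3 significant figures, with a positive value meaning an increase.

-33.1%

T ∝ √L, so T'/T = √(0.4480) = 0.6693.
Percentage change in T = (0.6693 − 1) × 100% = -33.1%.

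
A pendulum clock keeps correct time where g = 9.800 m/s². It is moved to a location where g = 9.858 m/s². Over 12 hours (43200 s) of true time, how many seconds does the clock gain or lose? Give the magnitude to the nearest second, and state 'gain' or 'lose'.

The clock's period scales as T ∝ 1/√g, so T'/T = √(9.800/9.858) = 0.997054.
In 43200 s of true time the clock registers 43200/0.997054 = 43327.6 s, so it gains 128 s.

gain 128 s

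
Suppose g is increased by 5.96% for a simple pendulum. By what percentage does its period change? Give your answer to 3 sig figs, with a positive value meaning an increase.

-2.85%

T ∝ 1/√g, so T'/T = 1/√(1.060) = 0.9715.
Percentage change in T = (0.9715 − 1) × 100% = -2.85%.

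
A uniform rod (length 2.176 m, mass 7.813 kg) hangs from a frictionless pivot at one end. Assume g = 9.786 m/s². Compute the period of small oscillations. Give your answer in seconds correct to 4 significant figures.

2.419 s

For a physical pendulum T = 2π√(I/(mgd)), with d = 1.0880 m from pivot to centre of mass.
I_cm = mL²/12 = 7.813 × 2.176²/12 = 3.0829 kg·m²; I = I_cm + md² = 3.0829 + 7.813 × 1.0880² = 12.331 kg·m².
T = 2π√(12.331/(7.813 × 9.786 × 1.0880)) = 2.419 s.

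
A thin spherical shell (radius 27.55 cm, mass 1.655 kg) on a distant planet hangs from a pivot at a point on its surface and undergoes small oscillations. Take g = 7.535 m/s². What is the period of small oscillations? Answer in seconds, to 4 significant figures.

I_cm = (2/3)mr² = 0.083743 kg·m². The pivot is at distance d = 0.2755 m from the centre of mass.
By the parallel-axis theorem, I = I_cm + md² = 0.083743 + 0.12561 = 0.20936 kg·m².
T = 2π√(I/(mgd)) = 2π√(0.20936/(1.655 × 7.535 × 0.2755)) = 1.551 s.

1.551 s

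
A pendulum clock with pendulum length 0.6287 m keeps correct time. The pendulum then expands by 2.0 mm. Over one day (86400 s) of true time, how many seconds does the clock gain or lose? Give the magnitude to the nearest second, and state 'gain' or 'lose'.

T ∝ √L, so T'/T = √(0.63070/0.6287) = 1.00159.
In 86400 s of true time the clock registers 86400/1.00159 = 86262.9 s, so it loses 137 s.

lose 137 s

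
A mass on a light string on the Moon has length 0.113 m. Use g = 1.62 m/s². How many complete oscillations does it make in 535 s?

322

T = 2π√(L/g) = 2π√(0.113/1.62) = 1.659 s.
Number of complete oscillations = ⌊535/1.659⌋ = ⌊322.4⌋ = 322.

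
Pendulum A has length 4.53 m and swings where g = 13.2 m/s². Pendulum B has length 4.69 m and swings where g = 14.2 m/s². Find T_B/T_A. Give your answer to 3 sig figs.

T = 2π√(L/g), so T_B/T_A = √((L_B/g_B)/(L_A/g_A)) = √((4.69/14.2)/(4.53/13.2)) = 0.981.

0.981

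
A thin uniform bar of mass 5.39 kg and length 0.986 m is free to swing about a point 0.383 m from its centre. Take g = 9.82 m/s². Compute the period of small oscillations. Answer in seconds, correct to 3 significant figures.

1.55 s

For a physical pendulum T = 2π√(I/(mgd)), with d = 0.3830 m from pivot to centre of mass.
I_cm = mL²/12 = 5.39 × 0.986²/12 = 0.4367 kg·m²; I = I_cm + md² = 0.4367 + 5.39 × 0.3830² = 1.227 kg·m².
T = 2π√(1.227/(5.39 × 9.82 × 0.3830)) = 1.55 s.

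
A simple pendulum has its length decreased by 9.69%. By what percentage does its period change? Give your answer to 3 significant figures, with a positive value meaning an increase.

T ∝ √L, so T'/T = √(0.9031) = 0.9503.
Percentage change in T = (0.9503 − 1) × 100% = -4.97%.

-4.97%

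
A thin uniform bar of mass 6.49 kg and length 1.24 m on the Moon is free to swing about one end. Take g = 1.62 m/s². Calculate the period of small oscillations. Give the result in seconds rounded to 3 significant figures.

4.49 s

For a physical pendulum T = 2π√(I/(mgd)), with d = 0.6200 m from pivot to centre of mass.
I_cm = mL²/12 = 6.49 × 1.24²/12 = 0.8316 kg·m²; I = I_cm + md² = 0.8316 + 6.49 × 0.6200² = 3.326 kg·m².
T = 2π√(3.326/(6.49 × 1.62 × 0.6200)) = 4.49 s.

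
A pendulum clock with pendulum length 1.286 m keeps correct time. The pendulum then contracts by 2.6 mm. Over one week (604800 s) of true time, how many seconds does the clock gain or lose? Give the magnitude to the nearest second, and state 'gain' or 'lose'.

gain 612 s

T ∝ √L, so T'/T = √(1.28340/1.286) = 0.998989.
In 604800 s of true time the clock registers 604800/0.998989 = 605412.3 s, so it gains 612 s.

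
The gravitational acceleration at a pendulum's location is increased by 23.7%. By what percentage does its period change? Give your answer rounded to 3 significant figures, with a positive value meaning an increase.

T ∝ 1/√g, so T'/T = 1/√(1.237) = 0.8991.
Percentage change in T = (0.8991 − 1) × 100% = -10.1%.

-10.1%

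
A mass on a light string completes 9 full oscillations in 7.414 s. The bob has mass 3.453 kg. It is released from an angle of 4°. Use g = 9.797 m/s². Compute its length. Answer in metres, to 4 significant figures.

T = 7.414/9 = 0.82378 s.
From T = 2π√(L/g), L = gT²/(4π²) = 9.797 × 0.82378²/(4π²) = 0.1684 m.

0.1684 m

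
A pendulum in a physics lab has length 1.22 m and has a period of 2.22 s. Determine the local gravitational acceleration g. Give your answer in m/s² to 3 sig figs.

9.77 m/s²

From T = 2π√(L/g), g = 4π²L/T² = 4π² × 1.22/2.220² = 9.77 m/s².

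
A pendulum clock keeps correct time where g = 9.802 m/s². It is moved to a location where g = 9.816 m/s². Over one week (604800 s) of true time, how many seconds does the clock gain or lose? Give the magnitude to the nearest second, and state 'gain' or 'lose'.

The clock's period scales as T ∝ 1/√g, so T'/T = √(9.802/9.816) = 0.999287.
In 604800 s of true time the clock registers 604800/0.999287 = 605231.8 s, so it gains 432 s.

gain 432 s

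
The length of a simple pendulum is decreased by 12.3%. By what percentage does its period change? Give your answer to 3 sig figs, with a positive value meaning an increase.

-6.35%

T ∝ √L, so T'/T = √(0.8770) = 0.9365.
Percentage change in T = (0.9365 − 1) × 100% = -6.35%.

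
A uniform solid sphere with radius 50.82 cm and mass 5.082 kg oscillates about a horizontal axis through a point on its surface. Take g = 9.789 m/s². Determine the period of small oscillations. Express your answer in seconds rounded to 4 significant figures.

I_cm = (2/5)mr² = 0.52501 kg·m². The pivot is at distance d = 0.5082 m from the centre of mass.
By the parallel-axis theorem, I = I_cm + md² = 0.52501 + 1.3125 = 1.8375 kg·m².
T = 2π√(I/(mgd)) = 2π√(1.8375/(5.082 × 9.789 × 0.5082)) = 1.694 s.

1.694 s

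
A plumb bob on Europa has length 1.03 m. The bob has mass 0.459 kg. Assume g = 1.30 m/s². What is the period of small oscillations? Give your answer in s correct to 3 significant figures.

5.59 s

T = 2π√(L/g) = 2π√(1.03/1.30) = 2π × 0.8901 = 5.59 s.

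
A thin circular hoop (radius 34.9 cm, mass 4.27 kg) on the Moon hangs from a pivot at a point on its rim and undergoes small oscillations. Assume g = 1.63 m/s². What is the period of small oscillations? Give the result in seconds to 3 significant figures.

4.11 s

I_cm = mr² = 0.5201 kg·m². The pivot is at distance d = 0.349 m from the centre of mass.
By the parallel-axis theorem, I = I_cm + md² = 0.5201 + 0.5201 = 1.040 kg·m².
T = 2π√(I/(mgd)) = 2π√(1.040/(4.27 × 1.63 × 0.349)) = 4.11 s.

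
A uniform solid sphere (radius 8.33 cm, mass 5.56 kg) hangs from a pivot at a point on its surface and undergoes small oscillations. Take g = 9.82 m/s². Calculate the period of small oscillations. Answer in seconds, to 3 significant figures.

I_cm = (2/5)mr² = 0.01543 kg·m². The pivot is at distance d = 0.0833 m from the centre of mass.
By the parallel-axis theorem, I = I_cm + md² = 0.01543 + 0.03858 = 0.05401 kg·m².
T = 2π√(I/(mgd)) = 2π√(0.05401/(5.56 × 9.82 × 0.0833)) = 0.685 s.

0.685 s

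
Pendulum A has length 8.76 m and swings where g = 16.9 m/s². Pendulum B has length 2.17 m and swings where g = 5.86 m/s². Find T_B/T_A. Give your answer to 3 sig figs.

T = 2π√(L/g), so T_B/T_A = √((L_B/g_B)/(L_A/g_A)) = √((2.17/5.86)/(8.76/16.9)) = 0.845.

0.845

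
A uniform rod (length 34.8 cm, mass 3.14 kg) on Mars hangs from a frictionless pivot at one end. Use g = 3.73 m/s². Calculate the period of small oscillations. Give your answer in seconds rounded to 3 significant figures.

1.57 s

For a physical pendulum T = 2π√(I/(mgd)), with d = 0.1740 m from pivot to centre of mass.
I_cm = mL²/12 = 3.14 × 0.348²/12 = 0.03169 kg·m²; I = I_cm + md² = 0.03169 + 3.14 × 0.1740² = 0.1268 kg·m².
T = 2π√(0.1268/(3.14 × 3.73 × 0.1740)) = 1.57 s.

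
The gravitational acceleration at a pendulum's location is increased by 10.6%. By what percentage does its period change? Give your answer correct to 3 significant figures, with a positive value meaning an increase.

-4.91%

T ∝ 1/√g, so T'/T = 1/√(1.106) = 0.9509.
Percentage change in T = (0.9509 − 1) × 100% = -4.91%.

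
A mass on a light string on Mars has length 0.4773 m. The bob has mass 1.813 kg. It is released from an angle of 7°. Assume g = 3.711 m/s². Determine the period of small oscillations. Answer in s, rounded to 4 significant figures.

T = 2π√(L/g) = 2π√(0.4773/3.711) = 2π × 0.35863 = 2.253 s.

2.253 s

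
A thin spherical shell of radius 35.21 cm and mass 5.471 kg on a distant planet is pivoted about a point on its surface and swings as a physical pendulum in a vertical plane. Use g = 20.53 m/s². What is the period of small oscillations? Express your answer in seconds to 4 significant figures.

1.062 s

I_cm = (2/3)mr² = 0.45218 kg·m². The pivot is at distance d = 0.3521 m from the centre of mass.
By the parallel-axis theorem, I = I_cm + md² = 0.45218 + 0.67826 = 1.1304 kg·m².
T = 2π√(I/(mgd)) = 2π√(1.1304/(5.471 × 20.53 × 0.3521)) = 1.062 s.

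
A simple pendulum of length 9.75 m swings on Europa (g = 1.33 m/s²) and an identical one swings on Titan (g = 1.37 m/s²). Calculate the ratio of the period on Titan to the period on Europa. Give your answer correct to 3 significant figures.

0.985

T ∝ 1/√g, so T₂/T₁ = √(g₁/g₂) = √(1.33/1.37) = 0.985.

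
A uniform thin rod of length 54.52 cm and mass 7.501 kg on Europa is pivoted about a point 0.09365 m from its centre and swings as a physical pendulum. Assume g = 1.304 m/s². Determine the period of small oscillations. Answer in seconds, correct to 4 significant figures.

3.293 s

For a physical pendulum T = 2π√(I/(mgd)), with d = 0.093650 m from pivot to centre of mass.
I_cm = mL²/12 = 7.501 × 0.5452²/12 = 0.18580 kg·m²; I = I_cm + md² = 0.18580 + 7.501 × 0.093650² = 0.25159 kg·m².
T = 2π√(0.25159/(7.501 × 1.304 × 0.093650)) = 3.293 s.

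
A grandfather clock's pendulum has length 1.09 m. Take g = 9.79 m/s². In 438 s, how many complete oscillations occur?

T = 2π√(L/g) = 2π√(1.09/9.79) = 2.097 s.
Number of complete oscillations = ⌊438/2.097⌋ = ⌊208.9⌋ = 208.

208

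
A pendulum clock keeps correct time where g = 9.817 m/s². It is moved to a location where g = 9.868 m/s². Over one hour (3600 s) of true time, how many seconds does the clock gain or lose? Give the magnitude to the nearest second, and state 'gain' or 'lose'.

gain 9 s

The clock's period scales as T ∝ 1/√g, so T'/T = √(9.817/9.868) = 0.997413.
In 3600 s of true time the clock registers 3600/0.997413 = 3609.3 s, so it gains 9 s.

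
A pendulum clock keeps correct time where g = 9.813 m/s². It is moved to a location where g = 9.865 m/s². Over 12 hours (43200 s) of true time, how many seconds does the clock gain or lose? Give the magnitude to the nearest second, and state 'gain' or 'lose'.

The clock's period scales as T ∝ 1/√g, so T'/T = √(9.813/9.865) = 0.997361.
In 43200 s of true time the clock registers 43200/0.997361 = 43314.3 s, so it gains 114 s.

gain 114 s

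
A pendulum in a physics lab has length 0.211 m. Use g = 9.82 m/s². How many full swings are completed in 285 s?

309

T = 2π√(L/g) = 2π√(0.211/9.82) = 0.9210 s.
Number of complete oscillations = ⌊285/0.9210⌋ = ⌊309.4⌋ = 309.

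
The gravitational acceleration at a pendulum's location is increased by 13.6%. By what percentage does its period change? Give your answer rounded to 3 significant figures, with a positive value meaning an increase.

-6.18%

T ∝ 1/√g, so T'/T = 1/√(1.136) = 0.9382.
Percentage change in T = (0.9382 − 1) × 100% = -6.18%.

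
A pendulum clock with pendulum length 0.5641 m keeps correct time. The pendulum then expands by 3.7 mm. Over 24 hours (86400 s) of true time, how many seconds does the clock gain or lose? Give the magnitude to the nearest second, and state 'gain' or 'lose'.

lose 282 s

T ∝ √L, so T'/T = √(0.56780/0.5641) = 1.00327.
In 86400 s of true time the clock registers 86400/1.00327 = 86118.0 s, so it loses 282 s.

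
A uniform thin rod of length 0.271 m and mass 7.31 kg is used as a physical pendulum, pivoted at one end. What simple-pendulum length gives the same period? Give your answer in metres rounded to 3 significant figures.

0.181 m

The equivalent simple-pendulum length is L_eq = I/(md), where I is about the pivot and d = 0.1355 m.
I_cm = (1/12)mL² = 0.04474 kg·m², so I = I_cm + md² = 0.04474 + 0.1342 = 0.1790 kg·m².
L_eq = 0.1790/(7.31 × 0.1355) = 0.181 m.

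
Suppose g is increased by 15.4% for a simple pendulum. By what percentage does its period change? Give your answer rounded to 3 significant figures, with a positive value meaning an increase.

-6.91%

T ∝ 1/√g, so T'/T = 1/√(1.154) = 0.9309.
Percentage change in T = (0.9309 − 1) × 100% = -6.91%.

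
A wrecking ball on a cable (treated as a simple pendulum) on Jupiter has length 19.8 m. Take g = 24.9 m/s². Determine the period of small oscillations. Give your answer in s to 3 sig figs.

T = 2π√(L/g) = 2π√(19.8/24.9) = 2π × 0.8917 = 5.60 s.

5.60 s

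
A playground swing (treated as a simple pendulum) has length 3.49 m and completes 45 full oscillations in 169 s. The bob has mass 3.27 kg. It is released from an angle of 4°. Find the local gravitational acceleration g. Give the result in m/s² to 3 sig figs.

9.77 m/s²

T = 169/45 = 3.756 s.
From T = 2π√(L/g), g = 4π²L/T² = 4π² × 3.49/3.756² = 9.77 m/s².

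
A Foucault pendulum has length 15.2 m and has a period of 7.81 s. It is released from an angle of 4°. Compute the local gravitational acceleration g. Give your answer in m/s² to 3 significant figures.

From T = 2π√(L/g), g = 4π²L/T² = 4π² × 15.2/7.810² = 9.84 m/s².

9.84 m/s²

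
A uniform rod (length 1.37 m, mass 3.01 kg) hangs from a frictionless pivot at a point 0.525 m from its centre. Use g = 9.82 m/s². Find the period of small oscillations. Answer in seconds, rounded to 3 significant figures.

For a physical pendulum T = 2π√(I/(mgd)), with d = 0.5250 m from pivot to centre of mass.
I_cm = mL²/12 = 3.01 × 1.37²/12 = 0.4708 kg·m²; I = I_cm + md² = 0.4708 + 3.01 × 0.5250² = 1.300 kg·m².
T = 2π√(1.300/(3.01 × 9.82 × 0.5250)) = 1.82 s.

1.82 s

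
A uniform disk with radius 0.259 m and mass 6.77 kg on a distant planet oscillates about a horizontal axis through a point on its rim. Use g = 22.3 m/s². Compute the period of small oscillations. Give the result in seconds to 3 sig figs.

0.829 s

I_cm = ½mr² = 0.2271 kg·m². The pivot is at distance d = 0.259 m from the centre of mass.
By the parallel-axis theorem, I = I_cm + md² = 0.2271 + 0.4541 = 0.6812 kg·m².
T = 2π√(I/(mgd)) = 2π√(0.6812/(6.77 × 22.3 × 0.259)) = 0.829 s.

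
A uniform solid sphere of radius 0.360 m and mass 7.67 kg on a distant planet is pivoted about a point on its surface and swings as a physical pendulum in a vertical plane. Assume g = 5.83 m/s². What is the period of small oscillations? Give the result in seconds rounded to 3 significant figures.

I_cm = (2/5)mr² = 0.3976 kg·m². The pivot is at distance d = 0.360 m from the centre of mass.
By the parallel-axis theorem, I = I_cm + md² = 0.3976 + 0.9940 = 1.392 kg·m².
T = 2π√(I/(mgd)) = 2π√(1.392/(7.67 × 5.83 × 0.360)) = 1.85 s.

1.85 s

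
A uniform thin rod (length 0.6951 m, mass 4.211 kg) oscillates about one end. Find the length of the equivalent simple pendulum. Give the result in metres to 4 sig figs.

The equivalent simple-pendulum length is L_eq = I/(md), where I is about the pivot and d = 0.34755 m.
I_cm = (1/12)mL² = 0.16955 kg·m², so I = I_cm + md² = 0.16955 + 0.50865 = 0.67820 kg·m².
L_eq = 0.67820/(4.211 × 0.34755) = 0.4634 m.

0.4634 m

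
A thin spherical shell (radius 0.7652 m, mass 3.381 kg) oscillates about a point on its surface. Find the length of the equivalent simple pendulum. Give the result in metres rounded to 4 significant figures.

The equivalent simple-pendulum length is L_eq = I/(md), where I is about the pivot and d = 0.76520 m.
I_cm = (2/3)mR² = 1.3198 kg·m², so I = I_cm + md² = 1.3198 + 1.9797 = 3.2995 kg·m².
L_eq = 3.2995/(3.381 × 0.76520) = 1.275 m.

1.275 m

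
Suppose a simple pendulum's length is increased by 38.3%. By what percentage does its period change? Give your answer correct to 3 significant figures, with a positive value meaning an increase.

T ∝ √L, so T'/T = √(1.383) = 1.176.
Percentage change in T = (1.176 − 1) × 100% = 17.6%.

17.6%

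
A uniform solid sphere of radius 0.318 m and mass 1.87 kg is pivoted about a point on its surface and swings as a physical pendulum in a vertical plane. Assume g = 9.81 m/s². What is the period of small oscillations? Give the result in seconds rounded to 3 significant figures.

1.34 s

I_cm = (2/5)mr² = 0.07564 kg·m². The pivot is at distance d = 0.318 m from the centre of mass.
By the parallel-axis theorem, I = I_cm + md² = 0.07564 + 0.1891 = 0.2647 kg·m².
T = 2π√(I/(mgd)) = 2π√(0.2647/(1.87 × 9.81 × 0.318)) = 1.34 s.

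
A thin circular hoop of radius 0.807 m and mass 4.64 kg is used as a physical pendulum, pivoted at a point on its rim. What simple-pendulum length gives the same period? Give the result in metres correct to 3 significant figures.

The equivalent simple-pendulum length is L_eq = I/(md), where I is about the pivot and d = 0.8070 m.
I_cm = mR² = 3.022 kg·m², so I = I_cm + md² = 3.022 + 3.022 = 6.044 kg·m².
L_eq = 6.044/(4.64 × 0.8070) = 1.61 m.

1.61 m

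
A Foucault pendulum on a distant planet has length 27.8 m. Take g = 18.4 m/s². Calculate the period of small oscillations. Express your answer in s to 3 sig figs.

T = 2π√(L/g) = 2π√(27.8/18.4) = 2π × 1.229 = 7.72 s.

7.72 s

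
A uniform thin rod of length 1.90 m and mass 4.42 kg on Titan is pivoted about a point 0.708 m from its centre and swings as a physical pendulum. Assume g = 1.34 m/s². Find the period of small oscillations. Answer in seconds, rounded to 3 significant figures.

5.78 s

For a physical pendulum T = 2π√(I/(mgd)), with d = 0.7080 m from pivot to centre of mass.
I_cm = mL²/12 = 4.42 × 1.90²/12 = 1.330 kg·m²; I = I_cm + md² = 1.330 + 4.42 × 0.7080² = 3.545 kg·m².
T = 2π√(3.545/(4.42 × 1.34 × 0.7080)) = 5.78 s.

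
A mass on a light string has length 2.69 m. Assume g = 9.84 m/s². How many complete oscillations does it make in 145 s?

T = 2π√(L/g) = 2π√(2.69/9.84) = 3.285 s.
Number of complete oscillations = ⌊145/3.285⌋ = ⌊44.14⌋ = 44.

44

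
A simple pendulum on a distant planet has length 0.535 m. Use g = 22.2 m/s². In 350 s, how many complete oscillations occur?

358

T = 2π√(L/g) = 2π√(0.535/22.2) = 0.9754 s.
Number of complete oscillations = ⌊350/0.9754⌋ = ⌊358.8⌋ = 358.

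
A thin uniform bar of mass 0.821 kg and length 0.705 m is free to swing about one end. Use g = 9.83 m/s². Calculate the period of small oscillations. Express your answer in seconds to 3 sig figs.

1.37 s

For a physical pendulum T = 2π√(I/(mgd)), with d = 0.3525 m from pivot to centre of mass.
I_cm = mL²/12 = 0.821 × 0.705²/12 = 0.03400 kg·m²; I = I_cm + md² = 0.03400 + 0.821 × 0.3525² = 0.1360 kg·m².
T = 2π√(0.1360/(0.821 × 9.83 × 0.3525)) = 1.37 s.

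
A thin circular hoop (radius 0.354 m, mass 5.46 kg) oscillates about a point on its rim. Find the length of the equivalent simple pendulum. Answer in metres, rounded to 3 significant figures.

The equivalent simple-pendulum length is L_eq = I/(md), where I is about the pivot and d = 0.3540 m.
I_cm = mR² = 0.6842 kg·m², so I = I_cm + md² = 0.6842 + 0.6842 = 1.368 kg·m².
L_eq = 1.368/(5.46 × 0.3540) = 0.708 m.

0.708 m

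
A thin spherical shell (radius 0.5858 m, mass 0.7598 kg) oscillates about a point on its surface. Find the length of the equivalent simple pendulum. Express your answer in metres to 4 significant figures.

0.9763 m

The equivalent simple-pendulum length is L_eq = I/(md), where I is about the pivot and d = 0.58580 m.
I_cm = (2/3)mR² = 0.17382 kg·m², so I = I_cm + md² = 0.17382 + 0.26073 = 0.43456 kg·m².
L_eq = 0.43456/(0.7598 × 0.58580) = 0.9763 m.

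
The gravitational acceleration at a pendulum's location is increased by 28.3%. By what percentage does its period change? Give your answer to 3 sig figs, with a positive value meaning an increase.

-11.7%

T ∝ 1/√g, so T'/T = 1/√(1.283) = 0.8828.
Percentage change in T = (0.8828 − 1) × 100% = -11.7%.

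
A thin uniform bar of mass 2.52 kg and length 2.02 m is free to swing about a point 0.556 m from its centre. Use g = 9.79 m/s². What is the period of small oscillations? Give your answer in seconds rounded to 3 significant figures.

For a physical pendulum T = 2π√(I/(mgd)), with d = 0.5560 m from pivot to centre of mass.
I_cm = mL²/12 = 2.52 × 2.02²/12 = 0.8569 kg·m²; I = I_cm + md² = 0.8569 + 2.52 × 0.5560² = 1.636 kg·m².
T = 2π√(1.636/(2.52 × 9.79 × 0.5560)) = 2.17 s.

2.17 s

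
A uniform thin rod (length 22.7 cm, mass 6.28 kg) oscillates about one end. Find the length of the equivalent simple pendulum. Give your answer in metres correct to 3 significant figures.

0.151 m

The equivalent simple-pendulum length is L_eq = I/(md), where I is about the pivot and d = 0.1135 m.
I_cm = (1/12)mL² = 0.02697 kg·m², so I = I_cm + md² = 0.02697 + 0.08090 = 0.1079 kg·m².
L_eq = 0.1079/(6.28 × 0.1135) = 0.151 m.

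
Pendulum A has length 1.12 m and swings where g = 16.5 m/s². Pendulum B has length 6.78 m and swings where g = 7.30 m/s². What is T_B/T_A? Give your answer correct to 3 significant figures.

T = 2π√(L/g), so T_B/T_A = √((L_B/g_B)/(L_A/g_A)) = √((6.78/7.30)/(1.12/16.5)) = 3.70.

3.70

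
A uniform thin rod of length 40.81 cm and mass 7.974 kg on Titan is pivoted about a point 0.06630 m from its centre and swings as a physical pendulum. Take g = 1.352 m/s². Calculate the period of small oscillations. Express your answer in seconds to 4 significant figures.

For a physical pendulum T = 2π√(I/(mgd)), with d = 0.066300 m from pivot to centre of mass.
I_cm = mL²/12 = 7.974 × 0.4081²/12 = 0.11067 kg·m²; I = I_cm + md² = 0.11067 + 7.974 × 0.066300² = 0.14572 kg·m².
T = 2π√(0.14572/(7.974 × 1.352 × 0.066300)) = 2.837 s.

2.837 s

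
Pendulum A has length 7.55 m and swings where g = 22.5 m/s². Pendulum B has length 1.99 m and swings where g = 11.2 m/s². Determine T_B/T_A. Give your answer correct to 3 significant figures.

T = 2π√(L/g), so T_B/T_A = √((L_B/g_B)/(L_A/g_A)) = √((1.99/11.2)/(7.55/22.5)) = 0.728.

0.728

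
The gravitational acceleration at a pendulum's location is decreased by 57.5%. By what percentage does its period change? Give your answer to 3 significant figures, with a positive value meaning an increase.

53.4%

T ∝ 1/√g, so T'/T = 1/√(0.4250) = 1.534.
Percentage change in T = (1.534 − 1) × 100% = 53.4%.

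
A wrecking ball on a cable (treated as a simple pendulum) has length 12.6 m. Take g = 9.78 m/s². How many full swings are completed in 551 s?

T = 2π√(L/g) = 2π√(12.6/9.78) = 7.132 s.
Number of complete oscillations = ⌊551/7.132⌋ = ⌊77.26⌋ = 77.

77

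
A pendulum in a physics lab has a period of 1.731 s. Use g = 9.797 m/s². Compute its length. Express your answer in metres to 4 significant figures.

0.7436 m

From T = 2π√(L/g), L = gT²/(4π²) = 9.797 × 1.7310²/(4π²) = 0.7436 m.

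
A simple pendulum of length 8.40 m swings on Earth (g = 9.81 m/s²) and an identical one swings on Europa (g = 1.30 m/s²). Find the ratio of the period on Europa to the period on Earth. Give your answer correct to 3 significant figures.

T ∝ 1/√g, so T₂/T₁ = √(g₁/g₂) = √(9.81/1.30) = 2.75.

2.75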